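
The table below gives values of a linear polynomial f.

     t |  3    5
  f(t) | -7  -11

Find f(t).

Using the Lagrange interpolation formula with nodes 3, 5:
  L_0(t) = (t - 5) / -2
  L_1(t) = (t - 3) / 2
Then f(t) = -7·L_0(t) - 11·L_1(t).
Expanding and collecting terms gives f(t) = -2t - 1.
Check: f(5) = -11. ✓

f(t) = -2t - 1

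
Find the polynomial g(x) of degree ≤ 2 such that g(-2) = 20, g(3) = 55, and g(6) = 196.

Write g(x) = ax^2 + bx + c. Substituting each data point gives a linear system:
  4a - 2b + c = 20
  9a + 3b + c = 55
  36a + 6b + c = 196
Solving the system yields a = 5, b = 2, c = 4.
So g(x) = 5x^2 + 2x + 4.
Check: g(-2) = 20. ✓

g(x) = 5x^2 + 2x + 4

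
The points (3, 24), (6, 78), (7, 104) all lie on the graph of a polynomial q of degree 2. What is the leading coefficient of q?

Write q(t) = at^2 + bt + c. Substituting each data point gives a linear system:
  9a + 3b + c = 24
  36a + 6b + c = 78
  49a + 7b + c = 104
Solving the system yields a = 2, b = 0, c = 6.
So q(t) = 2t^2 + 6.
The leading coefficient is 2.

2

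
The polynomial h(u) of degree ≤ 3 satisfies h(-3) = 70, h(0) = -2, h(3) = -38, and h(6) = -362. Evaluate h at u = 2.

-10

Forward differences of the values at u = -3, 0, 3, 6:
  h  : 70  -2  -38  -362
  Δ  : -72  -36  -324
  Δ^2: 36  -288
  Δ^3: -324
The third differences are constant, confirming degree 3.
Interpolating (Newton forward form) and evaluating at u = 2 gives h(2) = -10.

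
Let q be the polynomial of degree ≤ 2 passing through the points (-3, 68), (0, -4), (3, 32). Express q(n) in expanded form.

Write q(n) = an^2 + bn + c. Substituting each data point gives a linear system:
  9a - 3b + c = 68
  c = -4
  9a + 3b + c = 32
Solving the system yields a = 6, b = -6, c = -4.
So q(n) = 6n^2 - 6n - 4.
Check: q(0) = -4. ✓

q(n) = 6n^2 - 6n - 4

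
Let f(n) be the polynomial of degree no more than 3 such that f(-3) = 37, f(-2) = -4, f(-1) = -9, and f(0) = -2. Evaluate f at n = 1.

-7

Write f(n) = an^3 + bn^2 + cn + d. Substituting each data point gives a linear system:
  -27a + 9b - 3c + d = 37
  -8a + 4b - 2c + d = -4
  -a + b - c + d = -9
  d = -2
Solving the system yields a = -4, b = -6, c = 5, d = -2.
So f(n) = -4n^3 - 6n^2 + 5n - 2.
Then f(1) = -7.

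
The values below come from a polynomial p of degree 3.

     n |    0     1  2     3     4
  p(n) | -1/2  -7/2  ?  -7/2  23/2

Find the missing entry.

The 4 known points determine the degree-3 polynomial uniquely.
Write p(n) = an^3 + bn^2 + cn + d. Substituting each data point gives a linear system:
  d = -1/2
  a + b + c + d = -7/2
  27a + 9b + 3c + d = -7/2
  64a + 16b + 4c + d = 23/2
Solving the system yields a = 1, b = -3, c = -1, d = -1/2.
So p(n) = n^3 - 3n^2 - n - 1/2.
Then p(2) = -13/2.

-13/2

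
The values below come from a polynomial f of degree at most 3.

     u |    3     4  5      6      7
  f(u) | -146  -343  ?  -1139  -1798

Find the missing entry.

On equispaced nodes a degree-3 polynomial has vanishing fourth forward difference, so
  f(3) - 4·f(4) + 6·f(5) - 4·f(6) + f(7) = 0.
Substituting the known values and solving for f(5):
  6·f(5) = -3984
  f(5) = -664.

-664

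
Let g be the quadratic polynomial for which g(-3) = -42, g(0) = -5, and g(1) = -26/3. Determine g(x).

Write g(x) = ax^2 + bx + c. Substituting each data point gives a linear system:
  9a - 3b + c = -42
  c = -5
  a + b + c = -26/3
Solving the system yields a = -4, b = 1/3, c = -5.
So g(x) = -4x² + (1/3)x - 5.
Check: g(0) = -5. ✓

g(x) = -4x^2 + (1/3)x - 5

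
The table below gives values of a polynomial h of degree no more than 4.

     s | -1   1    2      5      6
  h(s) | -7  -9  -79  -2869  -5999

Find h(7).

Using the Lagrange interpolation formula with nodes -1, 1, 2, 5, 6:
  L_0(s) = (s - 1)(s - 2)(s - 5)(s - 6) / 252
  L_1(s) = (s + 1)(s - 2)(s - 5)(s - 6) / -40
  L_2(s) = (s + 1)(s - 1)(s - 5)(s - 6) / 36
  L_3(s) = (s + 1)(s - 1)(s - 2)(s - 6) / -72
  L_4(s) = (s + 1)(s - 1)(s - 2)(s - 5) / 140
Then h(s) = -7·L_0(s) - 9·L_1(s) - 79·L_2(s) - 2869·L_3(s) - 5999·L_4(s).
Expanding and collecting terms gives h(s) = -5s⁴ + 3s³ - 4s² - 4s + 1.
Evaluating at s = 7: h(7) = -11199.

-11199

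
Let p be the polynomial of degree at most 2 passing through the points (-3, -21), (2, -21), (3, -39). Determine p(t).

Write p(t) = at^2 + bt + c. Substituting each data point gives a linear system:
  9a - 3b + c = -21
  4a + 2b + c = -21
  9a + 3b + c = -39
Solving the system yields a = -3, b = -3, c = -3.
So p(t) = -3t^2 - 3t - 3.
Check: p(-3) = -21. ✓

p(t) = -3t^2 - 3t - 3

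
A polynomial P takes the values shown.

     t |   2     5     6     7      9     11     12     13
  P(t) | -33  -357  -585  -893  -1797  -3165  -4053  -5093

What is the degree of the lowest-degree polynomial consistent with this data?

3

Divided differences on the nodes 2, 5, 6, 7, 9, 11, 12, 13:
  order 0: -33  -357  -585  -893  -1797  -3165  -4053  -5093
  order 1: -108  -228  -308  -452  -684  -888  -1040
  order 2: -30  -40  -48  -58  -68  -76
  order 3: -2  -2  -2  -2  -2
  order 4: 0  0  0  0
  order 5: 0  0  0
  order 6: 0  0
  order 7: 0
The order-3 divided differences are all -2 (nonzero) and every higher order vanishes, so the data lies on a polynomial of degree exactly 3.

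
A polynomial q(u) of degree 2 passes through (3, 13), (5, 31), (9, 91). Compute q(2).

7

Write q(u) = au^2 + bu + c. Substituting each data point gives a linear system:
  9a + 3b + c = 13
  25a + 5b + c = 31
  81a + 9b + c = 91
Solving the system yields a = 1, b = 1, c = 1.
So q(u) = u^2 + u + 1.
Then q(2) = 7.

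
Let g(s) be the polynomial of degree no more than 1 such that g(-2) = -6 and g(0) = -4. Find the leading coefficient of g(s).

1

Write g(s) = as + b. Substituting each data point gives a linear system:
  -2a + b = -6
  b = -4
Solving the system yields a = 1, b = -4.
So g(s) = s - 4.
The leading coefficient is 1.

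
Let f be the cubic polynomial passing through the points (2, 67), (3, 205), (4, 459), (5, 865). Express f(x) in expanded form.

f(x) = 6x^3 + 4x^2 + 4x - 5

Using the Lagrange interpolation formula with nodes 2, 3, 4, 5:
  L_0(x) = (x - 3)(x - 4)(x - 5) / -6
  L_1(x) = (x - 2)(x - 4)(x - 5) / 2
  L_2(x) = (x - 2)(x - 3)(x - 5) / -2
  L_3(x) = (x - 2)(x - 3)(x - 4) / 6
Then f(x) = 67·L_0(x) + 205·L_1(x) + 459·L_2(x) + 865·L_3(x).
Expanding and collecting terms gives f(x) = 6x³ + 4x² + 4x - 5.
Check: f(3) = 205. ✓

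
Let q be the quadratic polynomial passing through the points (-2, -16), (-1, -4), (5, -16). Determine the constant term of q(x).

Write q(x) = ax^2 + bx + c. Substituting each data point gives a linear system:
  4a - 2b + c = -16
  a - b + c = -4
  25a + 5b + c = -16
Solving the system yields a = -2, b = 6, c = 4.
So q(x) = -2x^2 + 6x + 4.
The constant term is 4.

4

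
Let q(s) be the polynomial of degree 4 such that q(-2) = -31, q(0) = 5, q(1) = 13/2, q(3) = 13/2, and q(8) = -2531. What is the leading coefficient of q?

Write q(s) = as^4 + bs^3 + cs^2 + ds + e. Substituting each data point gives a linear system:
  16a - 8b + 4c - 2d + e = -31
  e = 5
  a + b + c + d + e = 13/2
  81a + 27b + 9c + 3d + e = 13/2
  4096a + 512b + 64c + 8d + e = -2531
Solving the system yields a = -1, b = 3, c = 1/2, d = -1, e = 5.
So q(s) = -s⁴ + 3s³ + (1/2)s² - s + 5.
The leading coefficient is -1.

-1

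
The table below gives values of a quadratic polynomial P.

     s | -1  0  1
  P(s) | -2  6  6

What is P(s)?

P(s) = -4s^2 + 4s + 6

Write P(s) = as^2 + bs + c. Substituting each data point gives a linear system:
  a - b + c = -2
  c = 6
  a + b + c = 6
Solving the system yields a = -4, b = 4, c = 6.
So P(s) = -4s^2 + 4s + 6.
Check: P(1) = 6. ✓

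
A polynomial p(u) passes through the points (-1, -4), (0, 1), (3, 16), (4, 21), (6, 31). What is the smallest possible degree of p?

Divided differences on the nodes -1, 0, 3, 4, 6:
  order 0: -4  1  16  21  31
  order 1: 5  5  5  5
  order 2: 0  0  0
  order 3: 0  0
  order 4: 0
The order-1 divided differences are all 5 (nonzero) and every higher order vanishes, so the data lies on a polynomial of degree exactly 1.

1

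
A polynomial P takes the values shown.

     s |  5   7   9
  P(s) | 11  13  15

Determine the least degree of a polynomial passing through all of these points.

1

Divided differences on the nodes 5, 7, 9:
  order 0: 11  13  15
  order 1: 1  1
  order 2: 0
The order-1 divided differences are all 1 (nonzero) and every higher order vanishes, so the data lies on a polynomial of degree exactly 1.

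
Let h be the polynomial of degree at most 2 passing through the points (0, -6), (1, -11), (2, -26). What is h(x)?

h(x) = -5x^2 - 6

Write h(x) = ax^2 + bx + c. Substituting each data point gives a linear system:
  c = -6
  a + b + c = -11
  4a + 2b + c = -26
Solving the system yields a = -5, b = 0, c = -6.
So h(x) = -5x^2 - 6.
Check: h(2) = -26. ✓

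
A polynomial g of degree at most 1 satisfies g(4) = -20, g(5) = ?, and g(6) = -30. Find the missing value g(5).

On equispaced nodes a degree-1 polynomial has vanishing second forward difference, so
  g(4) - 2·g(5) + g(6) = 0.
Substituting the known values and solving for g(5):
  -2·g(5) = 50
  g(5) = -25.

-25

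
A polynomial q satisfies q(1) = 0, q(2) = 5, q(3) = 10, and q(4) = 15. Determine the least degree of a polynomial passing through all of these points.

Forward differences of the values at u = 1, 2, 3, 4:
  q  : 0  5  10  15
  Δ  : 5  5  5
  Δ^2: 0  0
  Δ^3: 0
The first differences are constant (5) and nonzero, while all higher differences vanish, so the minimal degree is 1.

1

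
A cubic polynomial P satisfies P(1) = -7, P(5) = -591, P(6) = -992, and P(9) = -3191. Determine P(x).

Write P(x) = ax^3 + bx^2 + cx + d. Substituting each data point gives a linear system:
  a + b + c + d = -7
  125a + 25b + 5c + d = -591
  216a + 36b + 6c + d = -992
  729a + 81b + 9c + d = -3191
Solving the system yields a = -4, b = -3, c = -4, d = 4.
So P(x) = -4x³ - 3x² - 4x + 4.
Check: P(9) = -3191. ✓

P(x) = -4x^3 - 3x^2 - 4x + 4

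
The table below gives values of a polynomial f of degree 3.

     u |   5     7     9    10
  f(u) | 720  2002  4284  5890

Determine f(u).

Using the Lagrange interpolation formula with nodes 5, 7, 9, 10:
  L_0(u) = (u - 7)(u - 9)(u - 10) / -40
  L_1(u) = (u - 5)(u - 9)(u - 10) / 12
  L_2(u) = (u - 5)(u - 7)(u - 10) / -8
  L_3(u) = (u - 5)(u - 7)(u - 9) / 15
Then f(u) = 720·L_0(u) + 2002·L_1(u) + 4284·L_2(u) + 5890·L_3(u).
Expanding and collecting terms gives f(u) = 6u^3 - u^2 - u.
Check: f(9) = 4284. ✓

f(u) = 6u^3 - u^2 - u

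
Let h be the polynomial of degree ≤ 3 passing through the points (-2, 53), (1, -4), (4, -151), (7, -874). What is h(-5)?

Forward differences of the values at t = -2, 1, 4, 7:
  h  : 53  -4  -151  -874
  Δ  : -57  -147  -723
  Δ^2: -90  -576
  Δ^3: -486
The third differences are constant, confirming degree 3.
Interpolating (Newton forward form) and evaluating at t = -5 gives h(-5) = 506.

506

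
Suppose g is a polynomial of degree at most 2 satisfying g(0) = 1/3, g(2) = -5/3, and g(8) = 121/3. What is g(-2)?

Write g(n) = an^2 + bn + c. Substituting each data point gives a linear system:
  c = 1/3
  4a + 2b + c = -5/3
  64a + 8b + c = 121/3
Solving the system yields a = 1, b = -3, c = 1/3.
So g(n) = n^2 - 3n + 1/3.
Then g(-2) = 31/3.

31/3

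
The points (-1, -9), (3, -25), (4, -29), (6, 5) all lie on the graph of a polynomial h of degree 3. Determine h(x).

Write h(x) = ax^3 + bx^2 + cx + d. Substituting each data point gives a linear system:
  -a + b - c + d = -9
  27a + 9b + 3c + d = -25
  64a + 16b + 4c + d = -29
  216a + 36b + 6c + d = 5
Solving the system yields a = 1, b = -6, c = 1, d = -1.
So h(x) = x³ - 6x² + x - 1.
Check: h(4) = -29. ✓

h(x) = x^3 - 6x^2 + x - 1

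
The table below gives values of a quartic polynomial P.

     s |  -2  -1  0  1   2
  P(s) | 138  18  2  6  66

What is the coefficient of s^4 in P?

Write P(s) = as^4 + bs^3 + cs^2 + ds + e. Substituting each data point gives a linear system:
  16a - 8b + 4c - 2d + e = 138
  a - b + c - d + e = 18
  e = 2
  a + b + c + d + e = 6
  16a + 8b + 4c + 2d + e = 66
Solving the system yields a = 5, b = -4, c = 5, d = -2, e = 2.
So P(s) = 5s⁴ - 4s³ + 5s² - 2s + 2.
The leading coefficient is 5.

5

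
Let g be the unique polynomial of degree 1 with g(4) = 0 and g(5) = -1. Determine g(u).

g(u) = -u + 4

Write g(u) = au + b. Substituting each data point gives a linear system:
  4a + b = 0
  5a + b = -1
Solving the system yields a = -1, b = 4.
So g(u) = -u + 4.
Check: g(4) = 0. ✓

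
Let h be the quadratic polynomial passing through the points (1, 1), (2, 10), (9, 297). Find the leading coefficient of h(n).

Write h(n) = an^2 + bn + c. Substituting each data point gives a linear system:
  a + b + c = 1
  4a + 2b + c = 10
  81a + 9b + c = 297
Solving the system yields a = 4, b = -3, c = 0.
So h(n) = 4n² - 3n.
The leading coefficient is 4.

4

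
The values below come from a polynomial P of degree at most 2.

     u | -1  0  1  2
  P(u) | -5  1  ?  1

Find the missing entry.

3

The 3 known points determine the degree-2 polynomial uniquely.
Write P(u) = au^2 + bu + c. Substituting each data point gives a linear system:
  a - b + c = -5
  c = 1
  4a + 2b + c = 1
Solving the system yields a = -2, b = 4, c = 1.
So P(u) = -2u² + 4u + 1.
Then P(1) = 3.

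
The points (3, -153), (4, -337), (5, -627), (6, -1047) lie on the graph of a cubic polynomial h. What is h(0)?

3

Using the Lagrange interpolation formula with nodes 3, 4, 5, 6:
  L_0(n) = (n - 4)(n - 5)(n - 6) / -6
  L_1(n) = (n - 3)(n - 5)(n - 6) / 2
  L_2(n) = (n - 3)(n - 4)(n - 6) / -2
  L_3(n) = (n - 3)(n - 4)(n - 5) / 6
Then h(n) = -153·L_0(n) - 337·L_1(n) - 627·L_2(n) - 1047·L_3(n).
Expanding and collecting terms gives h(n) = -4n^3 - 5n^2 - n + 3.
Evaluating at n = 0: h(0) = 3.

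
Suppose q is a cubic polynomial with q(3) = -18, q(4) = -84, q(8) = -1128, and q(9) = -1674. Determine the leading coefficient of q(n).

-3

Write q(n) = an^3 + bn^2 + cn + d. Substituting each data point gives a linear system:
  27a + 9b + 3c + d = -18
  64a + 16b + 4c + d = -84
  512a + 64b + 8c + d = -1128
  729a + 81b + 9c + d = -1674
Solving the system yields a = -3, b = 6, c = 3, d = 0.
So q(n) = -3n³ + 6n² + 3n.
The leading coefficient is -3.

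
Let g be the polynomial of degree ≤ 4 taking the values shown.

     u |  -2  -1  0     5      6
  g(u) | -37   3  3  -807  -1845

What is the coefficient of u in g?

-2

Write g(u) = au^4 + bu^3 + cu^2 + du + e. Substituting each data point gives a linear system:
  16a - 8b + 4c - 2d + e = -37
  a - b + c - d + e = 3
  e = 3
  625a + 125b + 25c + 5d + e = -807
  1296a + 216b + 36c + 6d + e = -1845
Solving the system yields a = -2, b = 3, c = 3, d = -2, e = 3.
So g(u) = -2u^4 + 3u^3 + 3u^2 - 2u + 3.
The coefficient of u is -2.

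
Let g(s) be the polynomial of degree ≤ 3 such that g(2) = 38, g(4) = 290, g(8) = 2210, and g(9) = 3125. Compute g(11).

5645

Using the Lagrange interpolation formula with nodes 2, 4, 8, 9:
  L_0(s) = (s - 4)(s - 8)(s - 9) / -84
  L_1(s) = (s - 2)(s - 8)(s - 9) / 40
  L_2(s) = (s - 2)(s - 4)(s - 9) / -24
  L_3(s) = (s - 2)(s - 4)(s - 8) / 35
Then g(s) = 38·L_0(s) + 290·L_1(s) + 2210·L_2(s) + 3125·L_3(s).
Expanding and collecting terms gives g(s) = 4s^3 + 3s^2 - 4s + 2.
Evaluating at s = 11: g(11) = 5645.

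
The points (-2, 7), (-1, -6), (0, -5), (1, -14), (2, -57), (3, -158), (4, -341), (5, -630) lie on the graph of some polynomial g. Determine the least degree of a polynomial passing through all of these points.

3

Forward differences of the values at x = -2, -1, 0, 1, 2, 3, 4, 5:
  g  : 7  -6  -5  -14  -57  -158  -341  -630
  Δ  : -13  1  -9  -43  -101  -183  -289
  Δ^2: 14  -10  -34  -58  -82  -106
  Δ^3: -24  -24  -24  -24  -24
  Δ^4: 0  0  0  0
  Δ^5: 0  0  0
  Δ^6: 0  0
  Δ^7: 0
The third differences are constant (-24) and nonzero, while all higher differences vanish, so the minimal degree is 3.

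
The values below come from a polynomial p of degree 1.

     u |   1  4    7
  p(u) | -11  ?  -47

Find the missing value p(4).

-29

The 2 known points determine the degree-1 polynomial uniquely.
Write p(u) = au + b. Substituting each data point gives a linear system:
  a + b = -11
  7a + b = -47
Solving the system yields a = -6, b = -5.
So p(u) = -6u - 5.
Then p(4) = -29.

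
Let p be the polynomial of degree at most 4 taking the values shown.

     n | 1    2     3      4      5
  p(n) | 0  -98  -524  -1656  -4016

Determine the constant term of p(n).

Write p(n) = an^4 + bn^3 + cn^2 + dn + e. Substituting each data point gives a linear system:
  a + b + c + d + e = 0
  16a + 8b + 4c + 2d + e = -98
  81a + 27b + 9c + 3d + e = -524
  256a + 64b + 16c + 4d + e = -1656
  625a + 125b + 25c + 5d + e = -4016
Solving the system yields a = -6, b = -3, c = 4, d = 1, e = 4.
So p(n) = -6n^4 - 3n^3 + 4n^2 + n + 4.
The constant term is 4.

4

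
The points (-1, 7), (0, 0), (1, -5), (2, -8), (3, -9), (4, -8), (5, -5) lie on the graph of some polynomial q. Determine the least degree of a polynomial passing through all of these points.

2

Forward differences of the values at t = -1, 0, 1, 2, 3, 4, 5:
  q  : 7  0  -5  -8  -9  -8  -5
  Δ  : -7  -5  -3  -1  1  3
  Δ^2: 2  2  2  2  2
  Δ^3: 0  0  0  0
  Δ^4: 0  0  0
  Δ^5: 0  0
  Δ^6: 0
The second differences are constant (2) and nonzero, while all higher differences vanish, so the minimal degree is 2.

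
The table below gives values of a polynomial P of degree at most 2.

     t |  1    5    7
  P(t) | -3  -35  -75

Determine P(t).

P(t) = -2t^2 + 4t - 5

Using the Lagrange interpolation formula with nodes 1, 5, 7:
  L_0(t) = (t - 5)(t - 7) / 24
  L_1(t) = (t - 1)(t - 7) / -8
  L_2(t) = (t - 1)(t - 5) / 12
Then P(t) = -3·L_0(t) - 35·L_1(t) - 75·L_2(t).
Expanding and collecting terms gives P(t) = -2t^2 + 4t - 5.
Check: P(5) = -35. ✓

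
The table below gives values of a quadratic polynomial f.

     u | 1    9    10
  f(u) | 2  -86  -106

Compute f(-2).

2

Write f(u) = au^2 + bu + c. Substituting each data point gives a linear system:
  a + b + c = 2
  81a + 9b + c = -86
  100a + 10b + c = -106
Solving the system yields a = -1, b = -1, c = 4.
So f(u) = -u^2 - u + 4.
Then f(-2) = 2.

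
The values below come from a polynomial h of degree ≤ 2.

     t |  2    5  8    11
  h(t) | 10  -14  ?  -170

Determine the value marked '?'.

-74

The 3 known points determine the degree-2 polynomial uniquely.
Write h(t) = at^2 + bt + c. Substituting each data point gives a linear system:
  4a + 2b + c = 10
  25a + 5b + c = -14
  121a + 11b + c = -170
Solving the system yields a = -2, b = 6, c = 6.
So h(t) = -2t^2 + 6t + 6.
Then h(8) = -74.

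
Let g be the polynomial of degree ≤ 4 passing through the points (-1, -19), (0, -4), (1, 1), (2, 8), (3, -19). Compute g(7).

Using the Lagrange interpolation formula with nodes -1, 0, 1, 2, 3:
  L_0(n) = n(n - 1)(n - 2)(n - 3) / 24
  L_1(n) = (n + 1)(n - 1)(n - 2)(n - 3) / -6
  L_2(n) = (n + 1)n(n - 2)(n - 3) / 4
  L_3(n) = (n + 1)n(n - 1)(n - 3) / -6
  L_4(n) = (n + 1)n(n - 1)(n - 2) / 24
Then g(n) = -19·L_0(n) - 4·L_1(n) + 1·L_2(n) + 8·L_3(n) - 19·L_4(n).
Expanding and collecting terms gives g(n) = -2n^4 + 6n^3 - 3n^2 + 4n - 4.
Evaluating at n = 7: g(7) = -2867.

-2867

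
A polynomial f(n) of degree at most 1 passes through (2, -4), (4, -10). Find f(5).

Using the Lagrange interpolation formula with nodes 2, 4:
  L_0(n) = (n - 4) / -2
  L_1(n) = (n - 2) / 2
Then f(n) = -4·L_0(n) - 10·L_1(n).
Expanding and collecting terms gives f(n) = -3n + 2.
Evaluating at n = 5: f(5) = -13.

-13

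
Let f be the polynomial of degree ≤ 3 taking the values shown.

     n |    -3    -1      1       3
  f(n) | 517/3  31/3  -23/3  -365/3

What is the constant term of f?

-5/3

Write f(n) = an^3 + bn^2 + cn + d. Substituting each data point gives a linear system:
  -27a + 9b - 3c + d = 517/3
  -a + b - c + d = 31/3
  a + b + c + d = -23/3
  27a + 9b + 3c + d = -365/3
Solving the system yields a = -5, b = 3, c = -4, d = -5/3.
So f(n) = -5n^3 + 3n^2 - 4n - 5/3.
The constant term is -5/3.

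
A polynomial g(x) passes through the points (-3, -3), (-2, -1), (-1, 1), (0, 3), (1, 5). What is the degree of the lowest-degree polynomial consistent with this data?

Forward differences of the values at x = -3, -2, -1, 0, 1:
  g  : -3  -1  1  3  5
  Δ  : 2  2  2  2
  Δ^2: 0  0  0
  Δ^3: 0  0
  Δ^4: 0
The first differences are constant (2) and nonzero, while all higher differences vanish, so the minimal degree is 1.

1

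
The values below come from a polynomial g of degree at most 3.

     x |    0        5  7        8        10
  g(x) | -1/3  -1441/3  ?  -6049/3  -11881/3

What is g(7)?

-4033/3

The 4 known points determine the degree-3 polynomial uniquely.
Write g(x) = ax^3 + bx^2 + cx + d. Substituting each data point gives a linear system:
  d = -1/3
  125a + 25b + 5c + d = -1441/3
  512a + 64b + 8c + d = -6049/3
  1000a + 100b + 10c + d = -11881/3
Solving the system yields a = -4, b = 0, c = 4, d = -1/3.
So g(x) = -4x^3 + 4x - 1/3.
Then g(7) = -4033/3.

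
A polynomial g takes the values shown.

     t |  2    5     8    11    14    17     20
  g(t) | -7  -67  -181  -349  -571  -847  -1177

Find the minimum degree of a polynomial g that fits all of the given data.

Forward differences of the values at t = 2, 5, 8, 11, 14, 17, 20:
  g  : -7  -67  -181  -349  -571  -847  -1177
  Δ  : -60  -114  -168  -222  -276  -330
  Δ^2: -54  -54  -54  -54  -54
  Δ^3: 0  0  0  0
  Δ^4: 0  0  0
  Δ^5: 0  0
  Δ^6: 0
The second differences are constant (-54) and nonzero, while all higher differences vanish, so the minimal degree is 2.

2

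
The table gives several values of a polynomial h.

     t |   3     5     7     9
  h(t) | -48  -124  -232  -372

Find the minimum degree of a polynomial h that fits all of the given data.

2

Forward differences of the values at t = 3, 5, 7, 9:
  h  : -48  -124  -232  -372
  Δ  : -76  -108  -140
  Δ^2: -32  -32
  Δ^3: 0
The second differences are constant (-32) and nonzero, while all higher differences vanish, so the minimal degree is 2.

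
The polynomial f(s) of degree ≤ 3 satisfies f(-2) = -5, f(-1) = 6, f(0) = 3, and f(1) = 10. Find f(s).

Using the Lagrange interpolation formula with nodes -2, -1, 0, 1:
  L_0(s) = (s + 1)s(s - 1) / -6
  L_1(s) = (s + 2)s(s - 1) / 2
  L_2(s) = (s + 2)(s + 1)(s - 1) / -2
  L_3(s) = (s + 2)(s + 1)s / 6
Then f(s) = -5·L_0(s) + 6·L_1(s) + 3·L_2(s) + 10·L_3(s).
Expanding and collecting terms gives f(s) = 4s^3 + 5s^2 - 2s + 3.
Check: f(1) = 10. ✓

f(s) = 4s^3 + 5s^2 - 2s + 3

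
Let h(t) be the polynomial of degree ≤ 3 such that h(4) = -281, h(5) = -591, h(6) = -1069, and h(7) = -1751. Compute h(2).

Write h(t) = at^3 + bt^2 + ct + d. Substituting each data point gives a linear system:
  64a + 16b + 4c + d = -281
  125a + 25b + 5c + d = -591
  216a + 36b + 6c + d = -1069
  343a + 49b + 7c + d = -1751
Solving the system yields a = -6, b = 6, c = 2, d = -1.
So h(t) = -6t³ + 6t² + 2t - 1.
Then h(2) = -21.

-21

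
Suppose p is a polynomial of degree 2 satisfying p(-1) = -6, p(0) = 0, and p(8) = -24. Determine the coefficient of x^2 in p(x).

Write p(x) = ax^2 + bx + c. Substituting each data point gives a linear system:
  a - b + c = -6
  c = 0
  64a + 8b + c = -24
Solving the system yields a = -1, b = 5, c = 0.
So p(x) = -x² + 5x.
The leading coefficient is -1.

-1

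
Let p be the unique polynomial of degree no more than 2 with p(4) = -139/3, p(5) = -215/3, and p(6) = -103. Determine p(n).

p(n) = -3n^2 + (5/3)n - 5

Using the Lagrange interpolation formula with nodes 4, 5, 6:
  L_0(n) = (n - 5)(n - 6) / 2
  L_1(n) = (n - 4)(n - 6) / -1
  L_2(n) = (n - 4)(n - 5) / 2
Then p(n) = -139/3·L_0(n) - 215/3·L_1(n) - 103·L_2(n).
Expanding and collecting terms gives p(n) = -3n^2 + (5/3)n - 5.
Check: p(4) = -139/3. ✓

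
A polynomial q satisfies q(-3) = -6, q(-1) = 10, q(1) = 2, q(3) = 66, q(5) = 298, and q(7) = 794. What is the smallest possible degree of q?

3

Forward differences of the values at x = -3, -1, 1, 3, 5, 7:
  q  : -6  10  2  66  298  794
  Δ  : 16  -8  64  232  496
  Δ^2: -24  72  168  264
  Δ^3: 96  96  96
  Δ^4: 0  0
  Δ^5: 0
The third differences are constant (96) and nonzero, while all higher differences vanish, so the minimal degree is 3.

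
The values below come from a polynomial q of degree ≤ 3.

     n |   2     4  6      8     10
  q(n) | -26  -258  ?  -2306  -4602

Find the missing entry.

-938

On equispaced nodes a degree-3 polynomial has vanishing fourth forward difference, so
  q(2) - 4·q(4) + 6·q(6) - 4·q(8) + q(10) = 0.
Substituting the known values and solving for q(6):
  6·q(6) = -5628
  q(6) = -938.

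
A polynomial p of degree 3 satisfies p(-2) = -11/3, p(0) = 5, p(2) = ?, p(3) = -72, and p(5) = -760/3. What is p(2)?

-79/3

The 4 known points determine the degree-3 polynomial uniquely.
Write p(u) = au^3 + bu^2 + cu + d. Substituting each data point gives a linear system:
  -8a + 4b - 2c + d = -11/3
  d = 5
  27a + 9b + 3c + d = -72
  125a + 25b + 5c + d = -760/3
Solving the system yields a = -1, b = -5, c = -5/3, d = 5.
So p(u) = -u^3 - 5u^2 - (5/3)u + 5.
Then p(2) = -79/3.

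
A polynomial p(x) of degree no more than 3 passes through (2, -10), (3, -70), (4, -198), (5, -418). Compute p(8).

Forward differences of the values at x = 2, 3, 4, 5:
  p  : -10  -70  -198  -418
  Δ  : -60  -128  -220
  Δ^2: -68  -92
  Δ^3: -24
The third differences are constant, confirming degree 3.
Interpolating (Newton forward form) and evaluating at x = 8 gives p(8) = -1870.

-1870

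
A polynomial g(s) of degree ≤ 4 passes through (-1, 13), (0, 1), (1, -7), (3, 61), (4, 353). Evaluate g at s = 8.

Using the Lagrange interpolation formula with nodes -1, 0, 1, 3, 4:
  L_0(s) = s(s - 1)(s - 3)(s - 4) / 40
  L_1(s) = (s + 1)(s - 1)(s - 3)(s - 4) / -12
  L_2(s) = (s + 1)s(s - 3)(s - 4) / 12
  L_3(s) = (s + 1)s(s - 1)(s - 4) / -24
  L_4(s) = (s + 1)s(s - 1)(s - 3) / 60
Then g(s) = 13·L_0(s) + 1·L_1(s) - 7·L_2(s) + 61·L_3(s) + 353·L_4(s).
Expanding and collecting terms gives g(s) = 3s^4 - 6s^3 - s^2 - 4s + 1.
Evaluating at s = 8: g(8) = 9121.

9121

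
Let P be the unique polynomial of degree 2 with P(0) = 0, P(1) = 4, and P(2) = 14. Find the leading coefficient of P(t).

Write P(t) = at^2 + bt + c. Substituting each data point gives a linear system:
  c = 0
  a + b + c = 4
  4a + 2b + c = 14
Solving the system yields a = 3, b = 1, c = 0.
So P(t) = 3t² + t.
The leading coefficient is 3.

3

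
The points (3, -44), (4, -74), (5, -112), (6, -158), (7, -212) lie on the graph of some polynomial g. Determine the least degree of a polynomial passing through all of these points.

Forward differences of the values at x = 3, 4, 5, 6, 7:
  g  : -44  -74  -112  -158  -212
  Δ  : -30  -38  -46  -54
  Δ^2: -8  -8  -8
  Δ^3: 0  0
  Δ^4: 0
The second differences are constant (-8) and nonzero, while all higher differences vanish, so the minimal degree is 2.

2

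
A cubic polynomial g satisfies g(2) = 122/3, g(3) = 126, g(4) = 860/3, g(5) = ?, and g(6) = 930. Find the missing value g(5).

1640/3

On equispaced nodes a degree-3 polynomial has vanishing fourth forward difference, so
  g(2) - 4·g(3) + 6·g(4) - 4·g(5) + g(6) = 0.
Substituting the known values and solving for g(5):
  -4·g(5) = -6560/3
  g(5) = 1640/3.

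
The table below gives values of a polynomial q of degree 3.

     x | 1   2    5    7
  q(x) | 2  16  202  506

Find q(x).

Write q(x) = ax^3 + bx^2 + cx + d. Substituting each data point gives a linear system:
  a + b + c + d = 2
  8a + 4b + 2c + d = 16
  125a + 25b + 5c + d = 202
  343a + 49b + 7c + d = 506
Solving the system yields a = 1, b = 4, c = -5, d = 2.
So q(x) = x^3 + 4x^2 - 5x + 2.
Check: q(7) = 506. ✓

q(x) = x^3 + 4x^2 - 5x + 2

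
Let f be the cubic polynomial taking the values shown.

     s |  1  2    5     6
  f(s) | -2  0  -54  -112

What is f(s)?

f(s) = -s^3 + 3s^2 - 4

Write f(s) = as^3 + bs^2 + cs + d. Substituting each data point gives a linear system:
  a + b + c + d = -2
  8a + 4b + 2c + d = 0
  125a + 25b + 5c + d = -54
  216a + 36b + 6c + d = -112
Solving the system yields a = -1, b = 3, c = 0, d = -4.
So f(s) = -s^3 + 3s^2 - 4.
Check: f(6) = -112. ✓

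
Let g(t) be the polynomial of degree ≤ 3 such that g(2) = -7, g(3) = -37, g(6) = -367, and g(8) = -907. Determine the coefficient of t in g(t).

-2

Write g(t) = at^3 + bt^2 + ct + d. Substituting each data point gives a linear system:
  8a + 4b + 2c + d = -7
  27a + 9b + 3c + d = -37
  216a + 36b + 6c + d = -367
  512a + 64b + 8c + d = -907
Solving the system yields a = -2, b = 2, c = -2, d = 5.
So g(t) = -2t³ + 2t² - 2t + 5.
The coefficient of t is -2.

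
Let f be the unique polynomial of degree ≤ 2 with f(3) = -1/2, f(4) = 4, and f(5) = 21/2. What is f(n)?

Write f(n) = an^2 + bn + c. Substituting each data point gives a linear system:
  9a + 3b + c = -1/2
  16a + 4b + c = 4
  25a + 5b + c = 21/2
Solving the system yields a = 1, b = -5/2, c = -2.
So f(n) = n² - (5/2)n - 2.
Check: f(4) = 4. ✓

f(n) = n^2 - (5/2)n - 2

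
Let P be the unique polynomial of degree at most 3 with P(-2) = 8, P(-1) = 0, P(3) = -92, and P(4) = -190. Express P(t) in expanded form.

Write P(t) = at^3 + bt^2 + ct + d. Substituting each data point gives a linear system:
  -8a + 4b - 2c + d = 8
  -a + b - c + d = 0
  27a + 9b + 3c + d = -92
  64a + 16b + 4c + d = -190
Solving the system yields a = -2, b = -3, c = -3, d = -2.
So P(t) = -2t³ - 3t² - 3t - 2.
Check: P(-1) = 0. ✓

P(t) = -2t^3 - 3t^2 - 3t - 2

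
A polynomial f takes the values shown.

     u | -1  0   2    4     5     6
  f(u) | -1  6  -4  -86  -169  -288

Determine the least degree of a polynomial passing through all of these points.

Divided differences on the nodes -1, 0, 2, 4, 5, 6:
  order 0: -1  6  -4  -86  -169  -288
  order 1: 7  -5  -41  -83  -119
  order 2: -4  -9  -14  -18
  order 3: -1  -1  -1
  order 4: 0  0
  order 5: 0
The order-3 divided differences are all -1 (nonzero) and every higher order vanishes, so the data lies on a polynomial of degree exactly 3.

3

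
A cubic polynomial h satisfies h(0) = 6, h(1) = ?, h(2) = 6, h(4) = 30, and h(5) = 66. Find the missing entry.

The 4 known points determine the degree-3 polynomial uniquely.
Write h(x) = ax^3 + bx^2 + cx + d. Substituting each data point gives a linear system:
  d = 6
  8a + 4b + 2c + d = 6
  64a + 16b + 4c + d = 30
  125a + 25b + 5c + d = 66
Solving the system yields a = 1, b = -3, c = 2, d = 6.
So h(x) = x^3 - 3x^2 + 2x + 6.
Then h(1) = 6.

6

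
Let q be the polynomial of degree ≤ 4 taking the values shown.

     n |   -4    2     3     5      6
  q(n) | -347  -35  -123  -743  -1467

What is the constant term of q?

-3

Write q(n) = an^4 + bn^3 + cn^2 + dn + e. Substituting each data point gives a linear system:
  256a - 64b + 16c - 4d + e = -347
  16a + 8b + 4c + 2d + e = -35
  81a + 27b + 9c + 3d + e = -123
  625a + 125b + 25c + 5d + e = -743
  1296a + 216b + 36c + 6d + e = -1467
Solving the system yields a = -1, b = 0, c = -5, d = 2, e = -3.
So q(n) = -n⁴ - 5n² + 2n - 3.
The constant term is -3.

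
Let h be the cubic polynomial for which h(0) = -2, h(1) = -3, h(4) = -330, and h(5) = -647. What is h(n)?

h(n) = -5n^3 - 2n^2 + 6n - 2

Using the Lagrange interpolation formula with nodes 0, 1, 4, 5:
  L_0(n) = (n - 1)(n - 4)(n - 5) / -20
  L_1(n) = n(n - 4)(n - 5) / 12
  L_2(n) = n(n - 1)(n - 5) / -12
  L_3(n) = n(n - 1)(n - 4) / 20
Then h(n) = -2·L_0(n) - 3·L_1(n) - 330·L_2(n) - 647·L_3(n).
Expanding and collecting terms gives h(n) = -5n^3 - 2n^2 + 6n - 2.
Check: h(4) = -330. ✓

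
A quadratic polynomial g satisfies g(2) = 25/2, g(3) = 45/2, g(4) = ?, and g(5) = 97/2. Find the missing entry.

69/2

On equispaced nodes a degree-2 polynomial has vanishing third forward difference, so
  - g(2) + 3·g(3) - 3·g(4) + g(5) = 0.
Substituting the known values and solving for g(4):
  -3·g(4) = -207/2
  g(4) = 69/2.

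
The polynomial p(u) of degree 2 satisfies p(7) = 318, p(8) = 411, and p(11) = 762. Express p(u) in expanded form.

p(u) = 6u^2 + 3u + 3

Write p(u) = au^2 + bu + c. Substituting each data point gives a linear system:
  49a + 7b + c = 318
  64a + 8b + c = 411
  121a + 11b + c = 762
Solving the system yields a = 6, b = 3, c = 3.
So p(u) = 6u² + 3u + 3.
Check: p(11) = 762. ✓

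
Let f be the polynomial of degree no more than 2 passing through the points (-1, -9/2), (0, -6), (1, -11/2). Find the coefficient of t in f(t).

Write f(t) = at^2 + bt + c. Substituting each data point gives a linear system:
  a - b + c = -9/2
  c = -6
  a + b + c = -11/2
Solving the system yields a = 1, b = -1/2, c = -6.
So f(t) = t^2 - (1/2)t - 6.
The coefficient of t is -1/2.

-1/2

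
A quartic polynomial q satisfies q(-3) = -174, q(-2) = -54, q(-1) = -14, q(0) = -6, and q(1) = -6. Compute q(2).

-14

Using the Lagrange interpolation formula with nodes -3, -2, -1, 0, 1:
  L_0(x) = (x + 2)(x + 1)x(x - 1) / 24
  L_1(x) = (x + 3)(x + 1)x(x - 1) / -6
  L_2(x) = (x + 3)(x + 2)x(x - 1) / 4
  L_3(x) = (x + 3)(x + 2)(x + 1)(x - 1) / -6
  L_4(x) = (x + 3)(x + 2)(x + 1)x / 24
Then q(x) = -174·L_0(x) - 54·L_1(x) - 14·L_2(x) - 6·L_3(x) - 6·L_4(x).
Expanding and collecting terms gives q(x) = -x^4 + 2x^3 - 3x^2 + 2x - 6.
Evaluating at x = 2: q(2) = -14.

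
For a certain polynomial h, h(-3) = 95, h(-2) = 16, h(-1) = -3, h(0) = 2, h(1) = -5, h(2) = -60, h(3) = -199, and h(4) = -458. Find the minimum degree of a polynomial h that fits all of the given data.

Forward differences of the values at s = -3, -2, -1, 0, 1, 2, 3, 4:
  h  : 95  16  -3  2  -5  -60  -199  -458
  Δ  : -79  -19  5  -7  -55  -139  -259
  Δ^2: 60  24  -12  -48  -84  -120
  Δ^3: -36  -36  -36  -36  -36
  Δ^4: 0  0  0  0
  Δ^5: 0  0  0
  Δ^6: 0  0
  Δ^7: 0
The third differences are constant (-36) and nonzero, while all higher differences vanish, so the minimal degree is 3.

3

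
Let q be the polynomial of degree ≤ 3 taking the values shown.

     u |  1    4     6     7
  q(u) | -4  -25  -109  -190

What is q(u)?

Write q(u) = au^3 + bu^2 + cu + d. Substituting each data point gives a linear system:
  a + b + c + d = -4
  64a + 16b + 4c + d = -25
  216a + 36b + 6c + d = -109
  343a + 49b + 7c + d = -190
Solving the system yields a = -1, b = 4, c = -6, d = -1.
So q(u) = -u³ + 4u² - 6u - 1.
Check: q(6) = -109. ✓

q(u) = -u^3 + 4u^2 - 6u - 1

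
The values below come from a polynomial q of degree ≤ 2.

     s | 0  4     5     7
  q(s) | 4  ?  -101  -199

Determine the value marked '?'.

The 3 known points determine the degree-2 polynomial uniquely.
Write q(s) = as^2 + bs + c. Substituting each data point gives a linear system:
  c = 4
  25a + 5b + c = -101
  49a + 7b + c = -199
Solving the system yields a = -4, b = -1, c = 4.
So q(s) = -4s^2 - s + 4.
Then q(4) = -64.

-64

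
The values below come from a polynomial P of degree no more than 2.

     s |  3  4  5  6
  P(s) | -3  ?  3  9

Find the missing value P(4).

-1

On equispaced nodes a degree-2 polynomial has vanishing third forward difference, so
  - P(3) + 3·P(4) - 3·P(5) + P(6) = 0.
Substituting the known values and solving for P(4):
  3·P(4) = -3
  P(4) = -1.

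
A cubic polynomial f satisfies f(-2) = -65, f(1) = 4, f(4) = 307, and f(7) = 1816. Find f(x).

Write f(x) = ax^3 + bx^2 + cx + d. Substituting each data point gives a linear system:
  -8a + 4b - 2c + d = -65
  a + b + c + d = 4
  64a + 16b + 4c + d = 307
  343a + 49b + 7c + d = 1816
Solving the system yields a = 6, b = -5, c = 0, d = 3.
So f(x) = 6x³ - 5x² + 3.
Check: f(1) = 4. ✓

f(x) = 6x^3 - 5x^2 + 3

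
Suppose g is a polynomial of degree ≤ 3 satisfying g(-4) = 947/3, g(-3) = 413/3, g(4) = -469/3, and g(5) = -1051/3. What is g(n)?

g(n) = -4n^3 + 5n^2 + 5n - 1/3

Write g(n) = an^3 + bn^2 + cn + d. Substituting each data point gives a linear system:
  -64a + 16b - 4c + d = 947/3
  -27a + 9b - 3c + d = 413/3
  64a + 16b + 4c + d = -469/3
  125a + 25b + 5c + d = -1051/3
Solving the system yields a = -4, b = 5, c = 5, d = -1/3.
So g(n) = -4n^3 + 5n^2 + 5n - 1/3.
Check: g(4) = -469/3. ✓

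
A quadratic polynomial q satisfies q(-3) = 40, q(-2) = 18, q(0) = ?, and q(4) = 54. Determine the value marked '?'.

The 3 known points determine the degree-2 polynomial uniquely.
Write q(s) = as^2 + bs + c. Substituting each data point gives a linear system:
  9a - 3b + c = 40
  4a - 2b + c = 18
  16a + 4b + c = 54
Solving the system yields a = 4, b = -2, c = -2.
So q(s) = 4s² - 2s - 2.
Then q(0) = -2.

-2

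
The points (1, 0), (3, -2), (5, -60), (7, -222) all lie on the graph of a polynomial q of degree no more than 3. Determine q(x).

q(x) = -x^3 + 2x^2 + 4x - 5

Write q(x) = ax^3 + bx^2 + cx + d. Substituting each data point gives a linear system:
  a + b + c + d = 0
  27a + 9b + 3c + d = -2
  125a + 25b + 5c + d = -60
  343a + 49b + 7c + d = -222
Solving the system yields a = -1, b = 2, c = 4, d = -5.
So q(x) = -x^3 + 2x^2 + 4x - 5.
Check: q(3) = -2. ✓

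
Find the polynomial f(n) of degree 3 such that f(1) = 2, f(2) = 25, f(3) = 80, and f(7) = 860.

f(n) = 2n^3 + 4n^2 - 3n - 1

Write f(n) = an^3 + bn^2 + cn + d. Substituting each data point gives a linear system:
  a + b + c + d = 2
  8a + 4b + 2c + d = 25
  27a + 9b + 3c + d = 80
  343a + 49b + 7c + d = 860
Solving the system yields a = 2, b = 4, c = -3, d = -1.
So f(n) = 2n^3 + 4n^2 - 3n - 1.
Check: f(3) = 80. ✓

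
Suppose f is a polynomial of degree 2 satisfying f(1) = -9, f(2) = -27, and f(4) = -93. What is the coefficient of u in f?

Write f(u) = au^2 + bu + c. Substituting each data point gives a linear system:
  a + b + c = -9
  4a + 2b + c = -27
  16a + 4b + c = -93
Solving the system yields a = -5, b = -3, c = -1.
So f(u) = -5u^2 - 3u - 1.
The coefficient of u is -3.

-3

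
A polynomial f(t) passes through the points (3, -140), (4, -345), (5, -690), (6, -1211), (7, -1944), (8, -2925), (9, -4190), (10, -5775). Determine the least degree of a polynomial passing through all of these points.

Forward differences of the values at t = 3, 4, 5, 6, 7, 8, 9, 10:
  f  : -140  -345  -690  -1211  -1944  -2925  -4190  -5775
  Δ  : -205  -345  -521  -733  -981  -1265  -1585
  Δ^2: -140  -176  -212  -248  -284  -320
  Δ^3: -36  -36  -36  -36  -36
  Δ^4: 0  0  0  0
  Δ^5: 0  0  0
  Δ^6: 0  0
  Δ^7: 0
The third differences are constant (-36) and nonzero, while all higher differences vanish, so the minimal degree is 3.

3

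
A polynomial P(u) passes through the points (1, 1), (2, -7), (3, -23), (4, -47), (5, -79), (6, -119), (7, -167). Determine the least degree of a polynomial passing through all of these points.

Forward differences of the values at u = 1, 2, 3, 4, 5, 6, 7:
  P  : 1  -7  -23  -47  -79  -119  -167
  Δ  : -8  -16  -24  -32  -40  -48
  Δ^2: -8  -8  -8  -8  -8
  Δ^3: 0  0  0  0
  Δ^4: 0  0  0
  Δ^5: 0  0
  Δ^6: 0
The second differences are constant (-8) and nonzero, while all higher differences vanish, so the minimal degree is 2.

2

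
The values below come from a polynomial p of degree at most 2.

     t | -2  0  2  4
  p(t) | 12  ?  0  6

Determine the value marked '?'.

2

The 3 known points determine the degree-2 polynomial uniquely.
Write p(t) = at^2 + bt + c. Substituting each data point gives a linear system:
  4a - 2b + c = 12
  4a + 2b + c = 0
  16a + 4b + c = 6
Solving the system yields a = 1, b = -3, c = 2.
So p(t) = t² - 3t + 2.
Then p(0) = 2.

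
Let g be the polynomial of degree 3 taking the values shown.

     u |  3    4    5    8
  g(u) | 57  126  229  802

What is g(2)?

Using the Lagrange interpolation formula with nodes 3, 4, 5, 8:
  L_0(u) = (u - 4)(u - 5)(u - 8) / -10
  L_1(u) = (u - 3)(u - 5)(u - 8) / 4
  L_2(u) = (u - 3)(u - 4)(u - 8) / -6
  L_3(u) = (u - 3)(u - 4)(u - 5) / 60
Then g(u) = 57·L_0(u) + 126·L_1(u) + 229·L_2(u) + 802·L_3(u).
Expanding and collecting terms gives g(u) = u^3 + 5u^2 - 3u - 6.
Evaluating at u = 2: g(2) = 16.

16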